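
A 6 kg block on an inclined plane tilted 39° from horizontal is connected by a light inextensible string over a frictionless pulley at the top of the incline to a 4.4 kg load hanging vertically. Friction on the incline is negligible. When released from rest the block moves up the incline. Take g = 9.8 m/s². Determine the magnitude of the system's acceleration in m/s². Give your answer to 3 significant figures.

For the block on the incline: the weight component along the slope is m₁g sin 39° = 6 × 9.8 × 0.6293 = 37.003 N and the normal force is N = m₁g cos 39° = 45.696 N.
Newton's second law for the block (up-slope positive): T − 37.003 = 6 a. For the hanging load (downward positive): 4.4 × 9.8 − T = 4.4 a.
Adding the two equations eliminates T: 6.117 = 10.4 a, so a = 0.5882 m/s².

0.588 m/s²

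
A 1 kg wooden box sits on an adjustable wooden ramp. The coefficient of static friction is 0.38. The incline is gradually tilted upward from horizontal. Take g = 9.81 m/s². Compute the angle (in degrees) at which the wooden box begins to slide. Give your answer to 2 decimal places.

20.81°

At the threshold of sliding, static friction is at its maximum μ_s N and exactly balances the weight component along the incline: mg sin θ = μ_s mg cos θ.
Hence tan θ = μ_s = 0.38, so θ = arctan(0.38) = 20.8068°.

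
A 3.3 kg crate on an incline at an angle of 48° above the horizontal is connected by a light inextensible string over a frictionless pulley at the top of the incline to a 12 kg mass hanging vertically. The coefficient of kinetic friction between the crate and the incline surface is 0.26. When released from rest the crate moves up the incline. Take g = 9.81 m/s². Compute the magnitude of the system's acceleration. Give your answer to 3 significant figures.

5.75 m/s²

For the crate on the incline: the weight component along the slope is m₁g sin 48° = 3.3 × 9.81 × 0.7431 = 24.056 N and the normal force is N = m₁g cos 48° = 21.662 N.
Kinetic friction opposes the crate's motion up the incline: f = μN = 0.26 × 21.662 = 5.632 N acting down the slope.
Newton's second law for the crate (up-slope positive): T − 24.056 − 5.632 = 3.3 a. For the hanging mass (downward positive): 12 × 9.81 − T = 12 a.
Adding the two equations eliminates T: 88.032 = 15.3 a, so a = 5.7537 m/s².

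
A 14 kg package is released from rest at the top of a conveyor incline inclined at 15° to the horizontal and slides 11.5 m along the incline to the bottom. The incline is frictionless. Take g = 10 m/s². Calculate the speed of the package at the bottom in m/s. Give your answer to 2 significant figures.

7.7 m/s

The weight component along the incline is mg sin 15° = 36.235 N and the normal force is N = mg cos 15° = 135.230 N.
With no friction, a = g sin 15° = 2.5882 m/s².
Starting from rest over a distance of 11.5 m, v² = 2aL = 2 × 2.5882 × 11.5 = 59.5286, so v = 7.7155 m/s.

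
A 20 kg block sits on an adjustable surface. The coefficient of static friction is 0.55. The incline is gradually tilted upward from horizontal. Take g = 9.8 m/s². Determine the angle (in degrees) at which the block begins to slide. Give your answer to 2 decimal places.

At the threshold of sliding, static friction is at its maximum μ_s N and exactly balances the weight component along the incline: mg sin θ = μ_s mg cos θ.
Hence tan θ = μ_s = 0.55, so θ = arctan(0.55) = 28.8108°.

28.81°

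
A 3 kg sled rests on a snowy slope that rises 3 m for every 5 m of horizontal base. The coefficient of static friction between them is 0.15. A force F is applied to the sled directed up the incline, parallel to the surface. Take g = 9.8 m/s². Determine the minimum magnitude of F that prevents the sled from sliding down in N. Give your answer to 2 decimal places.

The normal force is N = mg cos 30.96° = 25.210 N. With F at its minimum the sled is on the verge of sliding down, so static friction is at its maximum μ_s N = 0.15 × 25.210 = 3.781 N and acts up the slope.
Equilibrium along the incline: F + μ_s N = mg sin 30.96°, so F = 15.126 − 3.781 = 11.345 N.

11.34 N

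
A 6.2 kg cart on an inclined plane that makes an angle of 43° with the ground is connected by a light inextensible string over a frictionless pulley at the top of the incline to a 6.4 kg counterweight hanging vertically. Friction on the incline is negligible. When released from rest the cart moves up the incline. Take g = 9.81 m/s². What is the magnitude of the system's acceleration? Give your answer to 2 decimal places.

For the cart on the incline: the weight component along the slope is m₁g sin 43° = 6.2 × 9.81 × 0.6820 = 41.481 N and the normal force is N = m₁g cos 43° = 44.482 N.
Newton's second law for the cart (up-slope positive): T − 41.481 = 6.2 a. For the hanging counterweight (downward positive): 6.4 × 9.81 − T = 6.4 a.
Adding the two equations eliminates T: 21.303 = 12.6 a, so a = 1.6907 m/s².

1.69 m/s²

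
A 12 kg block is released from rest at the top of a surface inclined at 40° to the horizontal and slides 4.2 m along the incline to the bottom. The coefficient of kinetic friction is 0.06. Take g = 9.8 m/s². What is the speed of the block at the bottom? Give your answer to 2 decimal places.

7.01 m/s

The weight component along the incline is mg sin 40° = 75.592 N and the normal force is N = mg cos 40° = 90.087 N.
Friction up the slope is f = μN = 0.06 × 90.087 = 5.405 N, so the net downslope force is 75.592 − 5.405 = 70.187 N and a = 70.187 / 12 = 5.8489 m/s².
Starting from rest over a distance of 4.2 m, v² = 2aL = 2 × 5.8489 × 4.2 = 49.1308, so v = 7.0093 m/s.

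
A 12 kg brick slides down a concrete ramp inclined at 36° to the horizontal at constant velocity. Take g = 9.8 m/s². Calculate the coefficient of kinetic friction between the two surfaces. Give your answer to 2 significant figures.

At constant velocity the net force along the incline is zero: mg sin 36° = μ mg cos 36°.
So μ = tan 36° = 0.5878 / 0.8090 = 0.7266.

0.73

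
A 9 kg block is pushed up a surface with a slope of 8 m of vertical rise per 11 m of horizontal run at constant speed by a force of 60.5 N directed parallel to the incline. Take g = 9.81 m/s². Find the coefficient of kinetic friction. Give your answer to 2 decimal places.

0.12

At constant speed ΣF = 0 along the incline. The applied 60.5 N acts up the slope; the weight component mg sin 36.03° = 51.930 N and kinetic friction μN both act down the slope.
So 60.5 = 51.930 + μ × 71.403, giving μ = (60.5 − 51.930) / 71.403 = 0.1200.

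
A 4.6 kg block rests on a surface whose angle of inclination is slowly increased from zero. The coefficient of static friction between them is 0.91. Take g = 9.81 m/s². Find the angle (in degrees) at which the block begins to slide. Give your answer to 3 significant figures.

42.3°

At the threshold of sliding, static friction is at its maximum μ_s N and exactly balances the weight component along the incline: mg sin θ = μ_s mg cos θ.
Hence tan θ = μ_s = 0.91, so θ = arctan(0.91) = 42.3022°.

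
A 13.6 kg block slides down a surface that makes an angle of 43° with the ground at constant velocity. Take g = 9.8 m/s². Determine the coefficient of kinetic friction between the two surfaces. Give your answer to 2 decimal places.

At constant velocity the net force along the incline is zero: mg sin 43° = μ mg cos 43°.
So μ = tan 43° = 0.6820 / 0.7314 = 0.9325.

0.93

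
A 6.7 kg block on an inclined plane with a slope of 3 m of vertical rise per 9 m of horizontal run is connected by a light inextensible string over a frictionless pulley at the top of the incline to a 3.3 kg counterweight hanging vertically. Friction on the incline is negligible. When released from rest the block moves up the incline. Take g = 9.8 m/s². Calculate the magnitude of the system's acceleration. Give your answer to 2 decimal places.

1.16 m/s²

For the block on the incline: the weight component along the slope is m₁g sin 18.43° = 6.7 × 9.8 × 0.3162 = 20.762 N and the normal force is N = m₁g cos 18.43° = 62.291 N.
Newton's second law for the block (up-slope positive): T − 20.762 = 6.7 a. For the hanging counterweight (downward positive): 3.3 × 9.8 − T = 3.3 a.
Adding the two equations eliminates T: 11.578 = 10 a, so a = 1.1578 m/s².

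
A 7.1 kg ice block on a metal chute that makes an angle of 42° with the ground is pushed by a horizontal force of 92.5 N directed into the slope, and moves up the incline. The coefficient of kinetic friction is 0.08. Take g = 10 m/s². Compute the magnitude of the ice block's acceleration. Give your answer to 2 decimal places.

1.70 m/s²

The horizontal push has components F cos 42° = 92.5 × 0.7431 = 68.737 N up the incline and F sin 42° = 92.5 × 0.6691 = 61.892 N pressing into the surface.
The normal force is therefore N = mg cos 42° + F sin 42° = 52.760 + 61.892 = 114.652 N, and kinetic friction down the slope is μN = 0.08 × 114.652 = 9.172 N.
Along the incline: F cos 42° − mg sin 42° − μN = ma, so 68.737 − 47.506 − 9.172 = 7.1 a, giving a = 1.6985 m/s².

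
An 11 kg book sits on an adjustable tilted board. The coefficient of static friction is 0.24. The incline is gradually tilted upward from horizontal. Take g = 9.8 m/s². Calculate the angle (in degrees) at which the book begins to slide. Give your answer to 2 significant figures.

At the threshold of sliding, static friction is at its maximum μ_s N and exactly balances the weight component along the incline: mg sin θ = μ_s mg cos θ.
Hence tan θ = μ_s = 0.24, so θ = arctan(0.24) = 13.4957°.

13°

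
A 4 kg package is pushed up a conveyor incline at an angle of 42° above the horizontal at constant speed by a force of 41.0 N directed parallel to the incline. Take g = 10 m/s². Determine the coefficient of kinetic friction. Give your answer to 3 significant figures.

At constant speed ΣF = 0 along the incline. The applied 41.0 N acts up the slope; the weight component mg sin 42° = 26.765 N and kinetic friction μN both act down the slope.
So 41.0 = 26.765 + μ × 29.726, giving μ = (41.0 − 26.765) / 29.726 = 0.4789.

0.479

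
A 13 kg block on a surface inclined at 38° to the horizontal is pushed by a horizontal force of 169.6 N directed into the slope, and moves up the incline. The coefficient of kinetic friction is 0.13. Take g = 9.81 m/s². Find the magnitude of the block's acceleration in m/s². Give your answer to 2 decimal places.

The horizontal push has components F cos 38° = 169.6 × 0.7880 = 133.645 N up the incline and F sin 38° = 169.6 × 0.6157 = 104.423 N pressing into the surface.
The normal force is therefore N = mg cos 38° + F sin 38° = 100.494 + 104.423 = 204.917 N, and kinetic friction down the slope is μN = 0.13 × 204.917 = 26.639 N.
Along the incline: F cos 38° − mg sin 38° − μN = ma, so 133.645 − 78.520 − 26.639 = 13 a, giving a = 2.1912 m/s².

2.19 m/s²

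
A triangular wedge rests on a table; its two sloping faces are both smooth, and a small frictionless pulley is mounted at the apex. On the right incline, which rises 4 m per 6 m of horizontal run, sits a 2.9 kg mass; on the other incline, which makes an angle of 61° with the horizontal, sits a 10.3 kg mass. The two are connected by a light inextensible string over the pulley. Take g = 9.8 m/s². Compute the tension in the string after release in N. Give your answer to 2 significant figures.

Resolve each weight along its own incline: the 2.9 kg mass has component 2.9 × 9.8 × sin 33.69° = 15.765 N down its slope, and the 10.3 kg mass has 10.3 × 9.8 × sin 61° = 88.284 N down its slope.
The 10.3 kg side's 88.284 N exceeds the other side's 15.765 N, so that mass slides down and the 2.9 kg mass slides up. Taking that direction as positive, Newton's second law for the whole system gives 88.284 − 15.765 = (2.9 + 10.3) a, so a = 72.519 / 13.2 = 5.4939 m/s².
For the 2.9 kg mass (up-slope positive): T − 15.765 = 2.9 × 5.4939, so T = 31.697 N.

32 N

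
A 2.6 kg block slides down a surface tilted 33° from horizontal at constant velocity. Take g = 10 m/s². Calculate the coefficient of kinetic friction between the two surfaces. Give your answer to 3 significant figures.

0.649

At constant velocity the net force along the incline is zero: mg sin 33° = μ mg cos 33°.
So μ = tan 33° = 0.5446 / 0.8387 = 0.6493.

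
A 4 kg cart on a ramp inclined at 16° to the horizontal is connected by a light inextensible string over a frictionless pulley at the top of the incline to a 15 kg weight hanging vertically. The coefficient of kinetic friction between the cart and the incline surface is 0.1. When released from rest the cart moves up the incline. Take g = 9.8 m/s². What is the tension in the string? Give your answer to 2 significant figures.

42 N

For the cart on the incline: the weight component along the slope is m₁g sin 16° = 4 × 9.8 × 0.2756 = 10.804 N and the normal force is N = m₁g cos 16° = 37.681 N.
Kinetic friction opposes the cart's motion up the incline: f = μN = 0.1 × 37.681 = 3.768 N acting down the slope.
Newton's second law for the cart (up-slope positive): T − 10.804 − 3.768 = 4 a. For the hanging weight (downward positive): 15 × 9.8 − T = 15 a.
Adding the two equations eliminates T: 132.428 = 19 a, so a = 6.9699 m/s².
Then from the hanging weight's equation, T = 15 × (9.8 − 6.9699) = 42.452 N.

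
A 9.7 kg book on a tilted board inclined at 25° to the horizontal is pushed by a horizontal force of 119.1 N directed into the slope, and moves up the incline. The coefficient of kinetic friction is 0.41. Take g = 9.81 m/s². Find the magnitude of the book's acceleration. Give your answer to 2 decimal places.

The horizontal push has components F cos 25° = 119.1 × 0.9063 = 107.940 N up the incline and F sin 25° = 119.1 × 0.4226 = 50.332 N pressing into the surface.
The normal force is therefore N = mg cos 25° + F sin 25° = 86.241 + 50.332 = 136.573 N, and kinetic friction down the slope is μN = 0.41 × 136.573 = 55.995 N.
Along the incline: F cos 25° − mg sin 25° − μN = ma, so 107.940 − 40.213 − 55.995 = 9.7 a, giving a = 1.2095 m/s².

1.21 m/s²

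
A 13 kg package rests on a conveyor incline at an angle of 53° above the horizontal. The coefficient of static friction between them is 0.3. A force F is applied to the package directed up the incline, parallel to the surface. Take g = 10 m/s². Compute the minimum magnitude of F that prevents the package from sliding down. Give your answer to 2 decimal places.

80.35 N

The normal force is N = mg cos 53° = 78.236 N. With F at its minimum the package is on the verge of sliding down, so static friction is at its maximum μ_s N = 0.3 × 78.236 = 23.471 N and acts up the slope.
Equilibrium along the incline: F + μ_s N = mg sin 53°, so F = 103.823 − 23.471 = 80.352 N.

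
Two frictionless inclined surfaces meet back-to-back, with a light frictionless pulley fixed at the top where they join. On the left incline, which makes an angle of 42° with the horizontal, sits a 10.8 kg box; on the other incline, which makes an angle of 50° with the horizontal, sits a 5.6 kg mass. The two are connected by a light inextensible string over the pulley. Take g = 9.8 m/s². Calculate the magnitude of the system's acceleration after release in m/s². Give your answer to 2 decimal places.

1.75 m/s²

Resolve each weight along its own incline: the 10.8 kg mass has component 10.8 × 9.8 × sin 42° = 70.821 N down its slope, and the 5.6 kg mass has 5.6 × 9.8 × sin 50° = 42.041 N down its slope.
The 10.8 kg side's 70.821 N exceeds the other side's 42.041 N, so that mass slides down and the 5.6 kg mass slides up. Taking that direction as positive, Newton's second law for the whole system gives 70.821 − 42.041 = (10.8 + 5.6) a, so a = 28.780 / 16.4 = 1.7549 m/s².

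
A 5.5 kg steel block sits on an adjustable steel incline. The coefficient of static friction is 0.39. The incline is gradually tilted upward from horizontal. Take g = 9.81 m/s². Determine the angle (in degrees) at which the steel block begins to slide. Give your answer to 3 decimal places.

21.306°

At the threshold of sliding, static friction is at its maximum μ_s N and exactly balances the weight component along the incline: mg sin θ = μ_s mg cos θ.
Hence tan θ = μ_s = 0.39, so θ = arctan(0.39) = 21.3058°.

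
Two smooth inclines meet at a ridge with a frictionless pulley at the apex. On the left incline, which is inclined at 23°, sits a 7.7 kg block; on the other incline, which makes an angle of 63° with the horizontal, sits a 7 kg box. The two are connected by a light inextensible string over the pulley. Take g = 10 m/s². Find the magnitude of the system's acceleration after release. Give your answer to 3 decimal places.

2.196 m/s²

Resolve each weight along its own incline: the 7.7 kg mass has component 7.7 × 10 × sin 23° = 30.086 N down its slope, and the 7 kg mass has 7 × 10 × sin 63° = 62.370 N down its slope.
The 7 kg side's 62.370 N exceeds the other side's 30.086 N, so that mass slides down and the 7.7 kg mass slides up. Taking that direction as positive, Newton's second law for the whole system gives 62.370 − 30.086 = (7.7 + 7) a, so a = 32.284 / 14.7 = 2.1962 m/s².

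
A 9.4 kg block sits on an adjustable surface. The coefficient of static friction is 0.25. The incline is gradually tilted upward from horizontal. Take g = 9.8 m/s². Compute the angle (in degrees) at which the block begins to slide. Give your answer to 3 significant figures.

At the threshold of sliding, static friction is at its maximum μ_s N and exactly balances the weight component along the incline: mg sin θ = μ_s mg cos θ.
Hence tan θ = μ_s = 0.25, so θ = arctan(0.25) = 14.0362°.

14.0°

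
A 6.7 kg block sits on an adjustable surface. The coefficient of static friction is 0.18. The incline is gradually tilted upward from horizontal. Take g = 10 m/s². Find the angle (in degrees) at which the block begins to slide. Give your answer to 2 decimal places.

10.20°

At the threshold of sliding, static friction is at its maximum μ_s N and exactly balances the weight component along the incline: mg sin θ = μ_s mg cos θ.
Hence tan θ = μ_s = 0.18, so θ = arctan(0.18) = 10.2040°.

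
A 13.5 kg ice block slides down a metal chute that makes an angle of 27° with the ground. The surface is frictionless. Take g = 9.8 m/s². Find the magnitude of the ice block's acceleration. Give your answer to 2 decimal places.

4.45 m/s²

Resolving the weight along the incline: the component pulling the ice block down the slope is mg sin 27° = 13.5 × 9.8 × 0.4540 = 60.064 N, and the normal force is N = mg cos 27° = 13.5 × 9.8 × 0.8910 = 117.879 N.
With no friction the net force along the incline is 60.064 N, so a = g sin 27° = 60.064 / 13.5 = 4.4492 m/s².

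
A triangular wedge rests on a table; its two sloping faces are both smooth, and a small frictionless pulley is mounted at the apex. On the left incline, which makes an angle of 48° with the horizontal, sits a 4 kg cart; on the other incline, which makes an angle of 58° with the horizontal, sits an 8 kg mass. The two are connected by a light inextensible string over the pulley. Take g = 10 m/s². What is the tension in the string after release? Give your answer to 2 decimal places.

42.43 N

Resolve each weight along its own incline: the 4 kg mass has component 4 × 10 × sin 48° = 29.726 N down its slope, and the 8 kg mass has 8 × 10 × sin 58° = 67.844 N down its slope.
The 8 kg side's 67.844 N exceeds the other side's 29.726 N, so that mass slides down and the 4 kg mass slides up. Taking that direction as positive, Newton's second law for the whole system gives 67.844 − 29.726 = (4 + 8) a, so a = 38.118 / 12 = 3.1765 m/s².
For the 4 kg mass (up-slope positive): T − 29.726 = 4 × 3.1765, so T = 42.432 N.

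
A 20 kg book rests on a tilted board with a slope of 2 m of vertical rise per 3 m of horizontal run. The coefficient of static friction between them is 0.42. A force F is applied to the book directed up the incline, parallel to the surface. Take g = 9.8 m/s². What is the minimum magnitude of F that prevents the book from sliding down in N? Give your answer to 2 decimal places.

40.23 N

The normal force is N = mg cos 33.69° = 163.082 N. With F at its minimum the book is on the verge of sliding down, so static friction is at its maximum μ_s N = 0.42 × 163.082 = 68.494 N and acts up the slope.
Equilibrium along the incline: F + μ_s N = mg sin 33.69°, so F = 108.721 − 68.494 = 40.227 N.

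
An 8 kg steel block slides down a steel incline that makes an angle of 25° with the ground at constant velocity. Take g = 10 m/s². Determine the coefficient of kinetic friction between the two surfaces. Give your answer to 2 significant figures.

At constant velocity the net force along the incline is zero: mg sin 25° = μ mg cos 25°.
So μ = tan 25° = 0.4226 / 0.9063 = 0.4663.

0.47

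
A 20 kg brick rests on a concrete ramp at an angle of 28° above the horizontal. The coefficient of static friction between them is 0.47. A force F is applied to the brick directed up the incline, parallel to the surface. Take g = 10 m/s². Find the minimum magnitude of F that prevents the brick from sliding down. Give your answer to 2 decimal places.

The normal force is N = mg cos 28° = 176.590 N. With F at its minimum the brick is on the verge of sliding down, so static friction is at its maximum μ_s N = 0.47 × 176.590 = 82.997 N and acts up the slope.
Equilibrium along the incline: F + μ_s N = mg sin 28°, so F = 93.894 − 82.997 = 10.897 N.

10.90 N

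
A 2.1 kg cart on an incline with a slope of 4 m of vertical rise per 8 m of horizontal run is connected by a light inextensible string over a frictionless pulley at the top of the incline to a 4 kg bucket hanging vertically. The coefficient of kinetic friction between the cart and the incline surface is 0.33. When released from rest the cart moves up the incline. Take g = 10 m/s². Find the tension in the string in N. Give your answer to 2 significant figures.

24 N

For the cart on the incline: the weight component along the slope is m₁g sin 26.57° = 2.1 × 10 × 0.4472 = 9.391 N and the normal force is N = m₁g cos 26.57° = 18.783 N.
Kinetic friction opposes the cart's motion up the incline: f = μN = 0.33 × 18.783 = 6.198 N acting down the slope.
Newton's second law for the cart (up-slope positive): T − 9.391 − 6.198 = 2.1 a. For the hanging bucket (downward positive): 4 × 10 − T = 4 a.
Adding the two equations eliminates T: 24.411 = 6.1 a, so a = 4.0018 m/s².
Then from the hanging bucket's equation, T = 4 × (10 − 4.0018) = 23.993 N.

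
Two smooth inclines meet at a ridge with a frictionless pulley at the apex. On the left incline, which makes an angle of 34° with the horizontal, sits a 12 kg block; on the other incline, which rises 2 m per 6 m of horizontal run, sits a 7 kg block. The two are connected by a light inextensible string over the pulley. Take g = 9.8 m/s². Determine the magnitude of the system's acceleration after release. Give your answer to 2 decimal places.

Resolve each weight along its own incline: the 12 kg mass has component 12 × 9.8 × sin 34° = 65.761 N down its slope, and the 7 kg mass has 7 × 9.8 × sin 18.43° = 21.693 N down its slope.
The 12 kg side's 65.761 N exceeds the other side's 21.693 N, so that mass slides down and the 7 kg mass slides up. Taking that direction as positive, Newton's second law for the whole system gives 65.761 − 21.693 = (12 + 7) a, so a = 44.068 / 19 = 2.3194 m/s².

2.32 m/s²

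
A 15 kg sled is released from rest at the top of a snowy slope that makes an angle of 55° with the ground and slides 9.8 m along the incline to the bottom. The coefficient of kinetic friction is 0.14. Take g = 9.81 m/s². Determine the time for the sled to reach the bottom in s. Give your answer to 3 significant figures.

1.64 s

The weight component along the incline is mg sin 55° = 120.538 N and the normal force is N = mg cos 55° = 84.402 N.
Friction up the slope is f = μN = 0.14 × 84.402 = 11.816 N, so the net downslope force is 120.538 − 11.816 = 108.722 N and a = 108.722 / 15 = 7.2481 m/s².
Starting from rest, L = ½at², so t = √(2L/a) = √(2 × 9.8 / 7.2481) = 1.6444 s.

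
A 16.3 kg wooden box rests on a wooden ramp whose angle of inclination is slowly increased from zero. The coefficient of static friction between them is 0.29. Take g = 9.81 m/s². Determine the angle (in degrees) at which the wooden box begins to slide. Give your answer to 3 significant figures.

16.2°

At the threshold of sliding, static friction is at its maximum μ_s N and exactly balances the weight component along the incline: mg sin θ = μ_s mg cos θ.
Hence tan θ = μ_s = 0.29, so θ = arctan(0.29) = 16.1722°.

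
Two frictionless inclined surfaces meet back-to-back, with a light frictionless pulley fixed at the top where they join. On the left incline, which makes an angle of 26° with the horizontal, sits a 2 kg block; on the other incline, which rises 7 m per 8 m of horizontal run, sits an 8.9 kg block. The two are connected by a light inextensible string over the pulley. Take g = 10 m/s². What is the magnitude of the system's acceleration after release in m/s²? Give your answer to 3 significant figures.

Resolve each weight along its own incline: the 2 kg mass has component 2 × 10 × sin 26° = 8.767 N down its slope, and the 8.9 kg mass has 8.9 × 10 × sin 41.19° = 58.607 N down its slope.
The 8.9 kg side's 58.607 N exceeds the other side's 8.767 N, so that mass slides down and the 2 kg mass slides up. Taking that direction as positive, Newton's second law for the whole system gives 58.607 − 8.767 = (2 + 8.9) a, so a = 49.840 / 10.9 = 4.5725 m/s².

4.57 m/s²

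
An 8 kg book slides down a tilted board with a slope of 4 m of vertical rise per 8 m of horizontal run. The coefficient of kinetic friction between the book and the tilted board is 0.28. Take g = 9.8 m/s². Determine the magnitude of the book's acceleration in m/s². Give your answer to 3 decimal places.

1.928 m/s²

Resolving the weight along the incline: the component pulling the book down the slope is mg sin 26.57° = 8 × 9.8 × 0.4472 = 35.060 N, and the normal force is N = mg cos 26.57° = 8 × 9.8 × 0.8944 = 70.121 N.
Kinetic friction acts up the slope with magnitude f = μN = 0.28 × 70.121 = 19.634 N.
Net force along the incline is 35.060 − 19.634 = 15.426 N, so a = 15.426 / 8 = 1.9283 m/s².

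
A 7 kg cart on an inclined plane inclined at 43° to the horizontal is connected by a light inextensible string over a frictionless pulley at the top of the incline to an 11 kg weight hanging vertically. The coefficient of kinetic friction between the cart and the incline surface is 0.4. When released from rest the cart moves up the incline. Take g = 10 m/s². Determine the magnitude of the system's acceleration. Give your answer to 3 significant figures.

2.32 m/s²

For the cart on the incline: the weight component along the slope is m₁g sin 43° = 7 × 10 × 0.6820 = 47.740 N and the normal force is N = m₁g cos 43° = 51.195 N.
Kinetic friction opposes the cart's motion up the incline: f = μN = 0.4 × 51.195 = 20.478 N acting down the slope.
Newton's second law for the cart (up-slope positive): T − 47.740 − 20.478 = 7 a. For the hanging weight (downward positive): 11 × 10 − T = 11 a.
Adding the two equations eliminates T: 41.782 = 18 a, so a = 2.3212 m/s².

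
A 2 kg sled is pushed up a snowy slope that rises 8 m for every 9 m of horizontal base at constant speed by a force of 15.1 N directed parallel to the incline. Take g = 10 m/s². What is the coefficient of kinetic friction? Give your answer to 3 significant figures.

At constant speed ΣF = 0 along the incline. The applied 15.1 N acts up the slope; the weight component mg sin 41.63° = 13.287 N and kinetic friction μN both act down the slope.
So 15.1 = 13.287 + μ × 14.948, giving μ = (15.1 − 13.287) / 14.948 = 0.1213.

0.121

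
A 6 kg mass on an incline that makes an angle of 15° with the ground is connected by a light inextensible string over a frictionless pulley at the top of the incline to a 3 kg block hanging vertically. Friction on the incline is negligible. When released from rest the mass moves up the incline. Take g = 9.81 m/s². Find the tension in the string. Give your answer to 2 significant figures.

For the mass on the incline: the weight component along the slope is m₁g sin 15° = 6 × 9.81 × 0.2588 = 15.233 N and the normal force is N = m₁g cos 15° = 56.854 N.
Newton's second law for the mass (up-slope positive): T − 15.233 = 6 a. For the hanging block (downward positive): 3 × 9.81 − T = 3 a.
Adding the two equations eliminates T: 14.197 = 9 a, so a = 1.5774 m/s².
Then from the hanging block's equation, T = 3 × (9.81 − 1.5774) = 24.698 N.

25 N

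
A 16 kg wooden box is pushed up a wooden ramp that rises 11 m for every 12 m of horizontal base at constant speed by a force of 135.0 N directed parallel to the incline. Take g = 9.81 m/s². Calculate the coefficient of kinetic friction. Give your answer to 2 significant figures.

At constant speed ΣF = 0 along the incline. The applied 135.0 N acts up the slope; the weight component mg sin 42.51° = 106.062 N and kinetic friction μN both act down the slope.
So 135.0 = 106.062 + μ × 115.704, giving μ = (135.0 − 106.062) / 115.704 = 0.2501.

0.25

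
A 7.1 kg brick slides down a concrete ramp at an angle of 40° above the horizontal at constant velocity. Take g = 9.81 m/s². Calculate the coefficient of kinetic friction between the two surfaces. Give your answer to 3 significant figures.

At constant velocity the net force along the incline is zero: mg sin 40° = μ mg cos 40°.
So μ = tan 40° = 0.6428 / 0.7660 = 0.8392.

0.839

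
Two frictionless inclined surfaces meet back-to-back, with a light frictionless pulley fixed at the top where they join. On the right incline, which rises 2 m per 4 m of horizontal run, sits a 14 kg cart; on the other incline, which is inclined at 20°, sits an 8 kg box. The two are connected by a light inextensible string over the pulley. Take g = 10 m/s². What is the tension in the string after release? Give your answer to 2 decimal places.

Resolve each weight along its own incline: the 14 kg mass has component 14 × 10 × sin 26.57° = 62.610 N down its slope, and the 8 kg mass has 8 × 10 × sin 20° = 27.362 N down its slope.
The 14 kg side's 62.610 N exceeds the other side's 27.362 N, so that mass slides down and the 8 kg mass slides up. Taking that direction as positive, Newton's second law for the whole system gives 62.610 − 27.362 = (14 + 8) a, so a = 35.248 / 22 = 1.6022 m/s².
For the 8 kg mass (up-slope positive): T − 27.362 = 8 × 1.6022, so T = 40.180 N.

40.18 N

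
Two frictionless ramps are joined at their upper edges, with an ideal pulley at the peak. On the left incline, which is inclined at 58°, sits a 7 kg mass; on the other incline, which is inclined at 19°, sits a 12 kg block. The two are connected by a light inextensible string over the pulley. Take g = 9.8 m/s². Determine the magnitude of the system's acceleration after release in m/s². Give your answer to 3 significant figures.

Resolve each weight along its own incline: the 7 kg mass has component 7 × 9.8 × sin 58° = 58.176 N down its slope, and the 12 kg mass has 12 × 9.8 × sin 19° = 38.287 N down its slope.
The 7 kg side's 58.176 N exceeds the other side's 38.287 N, so that mass slides down and the 12 kg mass slides up. Taking that direction as positive, Newton's second law for the whole system gives 58.176 − 38.287 = (7 + 12) a, so a = 19.889 / 19 = 1.0468 m/s².

1.05 m/s²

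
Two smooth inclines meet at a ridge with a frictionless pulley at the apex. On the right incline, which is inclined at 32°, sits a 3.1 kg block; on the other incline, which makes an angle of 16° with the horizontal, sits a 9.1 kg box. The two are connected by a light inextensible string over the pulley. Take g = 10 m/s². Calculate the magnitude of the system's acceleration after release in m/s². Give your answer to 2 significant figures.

Resolve each weight along its own incline: the 3.1 kg mass has component 3.1 × 10 × sin 32° = 16.427 N down its slope, and the 9.1 kg mass has 9.1 × 10 × sin 16° = 25.083 N down its slope.
The 9.1 kg side's 25.083 N exceeds the other side's 16.427 N, so that mass slides down and the 3.1 kg mass slides up. Taking that direction as positive, Newton's second law for the whole system gives 25.083 − 16.427 = (3.1 + 9.1) a, so a = 8.656 / 12.2 = 0.7095 m/s².

0.71 m/s²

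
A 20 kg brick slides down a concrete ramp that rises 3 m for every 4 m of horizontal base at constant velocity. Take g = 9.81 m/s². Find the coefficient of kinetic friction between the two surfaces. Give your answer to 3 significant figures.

0.750

At constant velocity the net force along the incline is zero: mg sin 36.87° = μ mg cos 36.87°.
So μ = tan 36.87° = 0.6000 / 0.8000 = 0.7500.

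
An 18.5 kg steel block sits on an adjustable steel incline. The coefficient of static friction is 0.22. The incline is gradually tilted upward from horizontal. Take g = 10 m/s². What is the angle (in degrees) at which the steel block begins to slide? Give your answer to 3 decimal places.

At the threshold of sliding, static friction is at its maximum μ_s N and exactly balances the weight component along the incline: mg sin θ = μ_s mg cos θ.
Hence tan θ = μ_s = 0.22, so θ = arctan(0.22) = 12.4074°.

12.407°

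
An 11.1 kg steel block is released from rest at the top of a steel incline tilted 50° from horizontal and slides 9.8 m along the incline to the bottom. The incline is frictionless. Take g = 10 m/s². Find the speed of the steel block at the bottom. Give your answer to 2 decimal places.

12.25 m/s

The weight component along the incline is mg sin 50° = 85.031 N and the normal force is N = mg cos 50° = 71.349 N.
With no friction, a = g sin 50° = 7.6604 m/s².
Starting from rest over a distance of 9.8 m, v² = 2aL = 2 × 7.6604 × 9.8 = 150.1438, so v = 12.2533 m/s.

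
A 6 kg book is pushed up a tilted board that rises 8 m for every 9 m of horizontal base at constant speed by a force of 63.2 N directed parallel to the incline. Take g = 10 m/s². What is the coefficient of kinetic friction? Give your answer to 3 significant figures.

0.520

At constant speed ΣF = 0 along the incline. The applied 63.2 N acts up the slope; the weight component mg sin 41.63° = 39.862 N and kinetic friction μN both act down the slope.
So 63.2 = 39.862 + μ × 44.845, giving μ = (63.2 − 39.862) / 44.845 = 0.5204.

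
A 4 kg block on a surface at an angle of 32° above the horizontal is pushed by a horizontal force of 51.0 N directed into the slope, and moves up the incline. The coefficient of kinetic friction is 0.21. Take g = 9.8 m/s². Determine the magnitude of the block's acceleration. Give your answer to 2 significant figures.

2.5 m/s²

The horizontal push has components F cos 32° = 51.0 × 0.8480 = 43.248 N up the incline and F sin 32° = 51.0 × 0.5299 = 27.025 N pressing into the surface.
The normal force is therefore N = mg cos 32° + F sin 32° = 33.242 + 27.025 = 60.267 N, and kinetic friction down the slope is μN = 0.21 × 60.267 = 12.656 N.
Along the incline: F cos 32° − mg sin 32° − μN = ma, so 43.248 − 20.772 − 12.656 = 4 a, giving a = 2.4550 m/s².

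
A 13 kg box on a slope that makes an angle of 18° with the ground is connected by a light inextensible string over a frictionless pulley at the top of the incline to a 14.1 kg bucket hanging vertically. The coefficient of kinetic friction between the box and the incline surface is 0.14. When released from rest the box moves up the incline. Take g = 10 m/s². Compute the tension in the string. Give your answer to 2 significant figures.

98 N

For the box on the incline: the weight component along the slope is m₁g sin 18° = 13 × 10 × 0.3090 = 40.170 N and the normal force is N = m₁g cos 18° = 123.637 N.
Kinetic friction opposes the box's motion up the incline: f = μN = 0.14 × 123.637 = 17.309 N acting down the slope.
Newton's second law for the box (up-slope positive): T − 40.170 − 17.309 = 13 a. For the hanging bucket (downward positive): 14.1 × 10 − T = 14.1 a.
Adding the two equations eliminates T: 83.521 = 27.1 a, so a = 3.0820 m/s².
Then from the hanging bucket's equation, T = 14.1 × (10 − 3.0820) = 97.544 N.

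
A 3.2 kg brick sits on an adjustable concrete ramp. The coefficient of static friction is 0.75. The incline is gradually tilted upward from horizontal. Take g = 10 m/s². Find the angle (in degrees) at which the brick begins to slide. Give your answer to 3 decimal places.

At the threshold of sliding, static friction is at its maximum μ_s N and exactly balances the weight component along the incline: mg sin θ = μ_s mg cos θ.
Hence tan θ = μ_s = 0.75, so θ = arctan(0.75) = 36.8699°.

36.870°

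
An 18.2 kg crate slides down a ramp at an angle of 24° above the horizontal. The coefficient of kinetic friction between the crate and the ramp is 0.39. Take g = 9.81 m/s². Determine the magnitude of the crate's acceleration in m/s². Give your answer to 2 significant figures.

0.49 m/s²

Resolving the weight along the incline: the component pulling the crate down the slope is mg sin 24° = 18.2 × 9.81 × 0.4067 = 72.613 N, and the normal force is N = mg cos 24° = 18.2 × 9.81 × 0.9135 = 163.098 N.
Kinetic friction acts up the slope with magnitude f = μN = 0.39 × 163.098 = 63.608 N.
Net force along the incline is 72.613 − 63.608 = 9.005 N, so a = 9.005 / 18.2 = 0.4948 m/s².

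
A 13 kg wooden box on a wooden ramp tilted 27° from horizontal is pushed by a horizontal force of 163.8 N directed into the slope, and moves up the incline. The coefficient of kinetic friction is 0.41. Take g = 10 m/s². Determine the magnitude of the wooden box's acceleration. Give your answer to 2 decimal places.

0.69 m/s²

The horizontal push has components F cos 27° = 163.8 × 0.8910 = 145.946 N up the incline and F sin 27° = 163.8 × 0.4540 = 74.365 N pressing into the surface.
The normal force is therefore N = mg cos 27° + F sin 27° = 115.830 + 74.365 = 190.195 N, and kinetic friction down the slope is μN = 0.41 × 190.195 = 77.980 N.
Along the incline: F cos 27° − mg sin 27° − μN = ma, so 145.946 − 59.020 − 77.980 = 13 a, giving a = 0.6882 m/s².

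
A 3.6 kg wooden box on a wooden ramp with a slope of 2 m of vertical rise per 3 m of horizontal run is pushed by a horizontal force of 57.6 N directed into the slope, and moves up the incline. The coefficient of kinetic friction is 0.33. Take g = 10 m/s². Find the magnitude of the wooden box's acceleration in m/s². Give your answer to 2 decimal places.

The horizontal push has components F cos 33.69° = 57.6 × 0.8321 = 47.929 N up the incline and F sin 33.69° = 57.6 × 0.5547 = 31.951 N pressing into the surface.
The normal force is therefore N = mg cos 33.69° + F sin 33.69° = 29.956 + 31.951 = 61.907 N, and kinetic friction down the slope is μN = 0.33 × 61.907 = 20.429 N.
Along the incline: F cos 33.69° − mg sin 33.69° − μN = ma, so 47.929 − 19.969 − 20.429 = 3.6 a, giving a = 2.0919 m/s².

2.09 m/s²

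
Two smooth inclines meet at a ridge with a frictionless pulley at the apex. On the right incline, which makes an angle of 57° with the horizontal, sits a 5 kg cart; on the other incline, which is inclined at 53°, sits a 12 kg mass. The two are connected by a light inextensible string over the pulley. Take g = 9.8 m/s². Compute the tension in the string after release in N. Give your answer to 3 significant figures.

Resolve each weight along its own incline: the 5 kg mass has component 5 × 9.8 × sin 57° = 41.095 N down its slope, and the 12 kg mass has 12 × 9.8 × sin 53° = 93.920 N down its slope.
The 12 kg side's 93.920 N exceeds the other side's 41.095 N, so that mass slides down and the 5 kg mass slides up. Taking that direction as positive, Newton's second law for the whole system gives 93.920 − 41.095 = (5 + 12) a, so a = 52.825 / 17 = 3.1074 m/s².
For the 5 kg mass (up-slope positive): T − 41.095 = 5 × 3.1074, so T = 56.632 N.

56.6 N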